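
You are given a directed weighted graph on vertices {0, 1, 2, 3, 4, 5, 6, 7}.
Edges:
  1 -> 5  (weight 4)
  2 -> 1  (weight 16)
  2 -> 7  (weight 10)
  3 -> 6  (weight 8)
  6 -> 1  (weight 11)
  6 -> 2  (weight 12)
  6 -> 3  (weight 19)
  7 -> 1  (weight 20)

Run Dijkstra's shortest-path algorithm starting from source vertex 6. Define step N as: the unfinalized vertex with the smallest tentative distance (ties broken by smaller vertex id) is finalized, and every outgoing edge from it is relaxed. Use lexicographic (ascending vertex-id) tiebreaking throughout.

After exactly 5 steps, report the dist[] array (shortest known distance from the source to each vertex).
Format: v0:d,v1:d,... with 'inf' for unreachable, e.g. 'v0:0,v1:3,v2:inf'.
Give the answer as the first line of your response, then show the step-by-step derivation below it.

v0:inf,v1:11,v2:12,v3:19,v4:inf,v5:15,v6:0,v7:22

step 1: dist = v0:inf,v1:11,v2:12,v3:19,v4:inf,v5:inf,v6:0,v7:inf
step 2: dist = v0:inf,v1:11,v2:12,v3:19,v4:inf,v5:15,v6:0,v7:inf
step 3: dist = v0:inf,v1:11,v2:12,v3:19,v4:inf,v5:15,v6:0,v7:22
step 4: dist = v0:inf,v1:11,v2:12,v3:19,v4:inf,v5:15,v6:0,v7:22
step 5: dist = v0:inf,v1:11,v2:12,v3:19,v4:inf,v5:15,v6:0,v7:22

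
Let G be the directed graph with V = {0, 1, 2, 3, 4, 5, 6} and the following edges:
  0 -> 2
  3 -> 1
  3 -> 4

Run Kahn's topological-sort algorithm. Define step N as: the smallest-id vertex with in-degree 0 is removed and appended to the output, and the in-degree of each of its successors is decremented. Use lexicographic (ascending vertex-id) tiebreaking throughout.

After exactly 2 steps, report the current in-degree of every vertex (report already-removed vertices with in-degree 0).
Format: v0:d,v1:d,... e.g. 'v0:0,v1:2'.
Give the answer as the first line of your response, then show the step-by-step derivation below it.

v0:0,v1:1,v2:0,v3:0,v4:1,v5:0,v6:0

step 1: output 0; order=[0]; indeg=(0,1,0,0,1,0,0)
step 2: output 2; order=[0,2]; indeg=(0,1,0,0,1,0,0)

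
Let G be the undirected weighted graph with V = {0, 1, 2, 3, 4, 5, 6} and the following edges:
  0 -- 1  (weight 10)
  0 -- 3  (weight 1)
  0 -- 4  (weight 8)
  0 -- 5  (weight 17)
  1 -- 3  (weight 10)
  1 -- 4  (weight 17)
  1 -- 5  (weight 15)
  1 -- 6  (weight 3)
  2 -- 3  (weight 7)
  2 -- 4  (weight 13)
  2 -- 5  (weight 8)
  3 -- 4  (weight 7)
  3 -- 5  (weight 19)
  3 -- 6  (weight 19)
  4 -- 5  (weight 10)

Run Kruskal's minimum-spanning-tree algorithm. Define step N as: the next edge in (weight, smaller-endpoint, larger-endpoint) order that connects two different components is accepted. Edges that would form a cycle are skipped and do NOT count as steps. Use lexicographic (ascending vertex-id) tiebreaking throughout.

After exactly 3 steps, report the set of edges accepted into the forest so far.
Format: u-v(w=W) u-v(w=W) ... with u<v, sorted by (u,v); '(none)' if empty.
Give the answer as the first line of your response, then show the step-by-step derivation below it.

0-3(w=1) 1-6(w=3) 2-3(w=7)

step 1: add edge 0-3 (w=1); MST = {0-3(w=1)}
step 2: add edge 1-6 (w=3); MST = {0-3(w=1) 1-6(w=3)}
step 3: add edge 2-3 (w=7); MST = {0-3(w=1) 1-6(w=3) 2-3(w=7)}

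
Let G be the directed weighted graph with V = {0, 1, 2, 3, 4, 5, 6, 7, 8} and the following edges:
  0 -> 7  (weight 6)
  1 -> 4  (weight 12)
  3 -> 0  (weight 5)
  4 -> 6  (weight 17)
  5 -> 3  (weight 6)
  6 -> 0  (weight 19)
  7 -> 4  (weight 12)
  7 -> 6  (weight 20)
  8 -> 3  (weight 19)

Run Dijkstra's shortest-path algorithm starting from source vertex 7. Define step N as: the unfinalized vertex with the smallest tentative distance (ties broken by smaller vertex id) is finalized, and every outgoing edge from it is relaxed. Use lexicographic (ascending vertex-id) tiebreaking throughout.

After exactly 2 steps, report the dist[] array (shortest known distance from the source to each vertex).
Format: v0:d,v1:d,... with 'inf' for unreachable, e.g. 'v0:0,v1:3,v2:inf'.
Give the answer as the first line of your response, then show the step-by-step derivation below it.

v0:inf,v1:inf,v2:inf,v3:inf,v4:12,v5:inf,v6:20,v7:0,v8:inf

step 1: dist = v0:inf,v1:inf,v2:inf,v3:inf,v4:12,v5:inf,v6:20,v7:0,v8:inf
step 2: dist = v0:inf,v1:inf,v2:inf,v3:inf,v4:12,v5:inf,v6:20,v7:0,v8:inf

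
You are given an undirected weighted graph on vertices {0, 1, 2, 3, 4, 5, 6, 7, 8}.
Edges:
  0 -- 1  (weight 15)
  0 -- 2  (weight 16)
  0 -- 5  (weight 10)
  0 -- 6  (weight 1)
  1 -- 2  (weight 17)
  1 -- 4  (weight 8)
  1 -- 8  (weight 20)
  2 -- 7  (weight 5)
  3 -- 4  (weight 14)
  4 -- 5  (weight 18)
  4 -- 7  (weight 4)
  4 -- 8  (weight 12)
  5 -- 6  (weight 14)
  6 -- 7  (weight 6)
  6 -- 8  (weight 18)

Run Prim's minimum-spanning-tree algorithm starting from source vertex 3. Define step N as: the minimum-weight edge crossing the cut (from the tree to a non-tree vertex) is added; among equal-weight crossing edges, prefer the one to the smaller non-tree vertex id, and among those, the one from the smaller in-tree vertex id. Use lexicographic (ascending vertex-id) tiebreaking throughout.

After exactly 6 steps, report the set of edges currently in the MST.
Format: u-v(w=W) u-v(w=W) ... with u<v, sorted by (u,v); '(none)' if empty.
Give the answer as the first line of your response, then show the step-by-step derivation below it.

0-6(w=1) 1-4(w=8) 2-7(w=5) 3-4(w=14) 4-7(w=4) 6-7(w=6)

step 1: add edge 3-4 (w=14); MST = {3-4(w=14)}
step 2: add edge 4-7 (w=4); MST = {3-4(w=14) 4-7(w=4)}
step 3: add edge 2-7 (w=5); MST = {2-7(w=5) 3-4(w=14) 4-7(w=4)}
step 4: add edge 6-7 (w=6); MST = {2-7(w=5) 3-4(w=14) 4-7(w=4) 6-7(w=6)}
step 5: add edge 0-6 (w=1); MST = {0-6(w=1) 2-7(w=5) 3-4(w=14) 4-7(w=4) 6-7(w=6)}
step 6: add edge 1-4 (w=8); MST = {0-6(w=1) 1-4(w=8) 2-7(w=5) 3-4(w=14) 4-7(w=4) 6-7(w=6)}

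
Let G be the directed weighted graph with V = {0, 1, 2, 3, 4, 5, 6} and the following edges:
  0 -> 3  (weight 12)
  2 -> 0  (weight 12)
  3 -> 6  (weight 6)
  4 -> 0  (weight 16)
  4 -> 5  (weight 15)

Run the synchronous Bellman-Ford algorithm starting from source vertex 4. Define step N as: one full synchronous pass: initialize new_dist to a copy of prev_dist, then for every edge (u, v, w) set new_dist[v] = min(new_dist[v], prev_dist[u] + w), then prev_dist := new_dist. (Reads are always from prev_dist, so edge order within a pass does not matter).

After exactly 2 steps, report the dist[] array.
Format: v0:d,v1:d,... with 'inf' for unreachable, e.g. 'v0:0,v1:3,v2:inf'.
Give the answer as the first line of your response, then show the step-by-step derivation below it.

v0:16,v1:inf,v2:inf,v3:28,v4:0,v5:15,v6:inf

step 1: dist = v0:16,v1:inf,v2:inf,v3:inf,v4:0,v5:15,v6:inf
step 2: dist = v0:16,v1:inf,v2:inf,v3:28,v4:0,v5:15,v6:inf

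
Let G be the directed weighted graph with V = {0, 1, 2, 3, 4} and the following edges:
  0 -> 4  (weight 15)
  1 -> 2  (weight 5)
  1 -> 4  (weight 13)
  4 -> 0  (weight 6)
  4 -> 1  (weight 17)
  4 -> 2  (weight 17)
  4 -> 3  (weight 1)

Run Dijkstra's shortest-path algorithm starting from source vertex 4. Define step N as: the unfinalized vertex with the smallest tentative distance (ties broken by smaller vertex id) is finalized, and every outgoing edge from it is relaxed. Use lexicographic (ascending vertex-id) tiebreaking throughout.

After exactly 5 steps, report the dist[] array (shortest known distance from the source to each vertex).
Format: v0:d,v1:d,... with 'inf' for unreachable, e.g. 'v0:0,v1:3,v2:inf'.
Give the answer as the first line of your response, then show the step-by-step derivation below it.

v0:6,v1:17,v2:17,v3:1,v4:0

step 1: dist = v0:6,v1:17,v2:17,v3:1,v4:0
step 2: dist = v0:6,v1:17,v2:17,v3:1,v4:0
step 3: dist = v0:6,v1:17,v2:17,v3:1,v4:0
step 4: dist = v0:6,v1:17,v2:17,v3:1,v4:0
step 5: dist = v0:6,v1:17,v2:17,v3:1,v4:0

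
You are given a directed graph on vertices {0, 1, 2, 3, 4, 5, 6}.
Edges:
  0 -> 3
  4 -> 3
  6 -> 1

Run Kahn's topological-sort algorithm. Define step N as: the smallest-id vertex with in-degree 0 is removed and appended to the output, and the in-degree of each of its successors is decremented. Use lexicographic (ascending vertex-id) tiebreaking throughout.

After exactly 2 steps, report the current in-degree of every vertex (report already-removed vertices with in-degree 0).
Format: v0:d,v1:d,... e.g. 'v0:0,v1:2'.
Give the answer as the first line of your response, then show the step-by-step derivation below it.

v0:0,v1:1,v2:0,v3:1,v4:0,v5:0,v6:0

step 1: output 0; order=[0]; indeg=(0,1,0,1,0,0,0)
step 2: output 2; order=[0,2]; indeg=(0,1,0,1,0,0,0)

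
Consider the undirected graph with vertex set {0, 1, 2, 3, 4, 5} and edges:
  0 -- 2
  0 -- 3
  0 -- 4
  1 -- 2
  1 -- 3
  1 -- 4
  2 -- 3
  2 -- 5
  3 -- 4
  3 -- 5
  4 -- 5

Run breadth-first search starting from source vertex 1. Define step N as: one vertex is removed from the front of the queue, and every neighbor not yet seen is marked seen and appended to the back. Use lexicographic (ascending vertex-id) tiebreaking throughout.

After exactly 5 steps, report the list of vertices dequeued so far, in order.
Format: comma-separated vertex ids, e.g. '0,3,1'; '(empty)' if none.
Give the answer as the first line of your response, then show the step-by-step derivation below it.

1,2,3,4,0

step 1: dequeue 1; queue=[2,3,4]; order=1
step 2: dequeue 2; queue=[3,4,0,5]; order=1,2
step 3: dequeue 3; queue=[4,0,5]; order=1,2,3
step 4: dequeue 4; queue=[0,5]; order=1,2,3,4
step 5: dequeue 0; queue=[5]; order=1,2,3,4,0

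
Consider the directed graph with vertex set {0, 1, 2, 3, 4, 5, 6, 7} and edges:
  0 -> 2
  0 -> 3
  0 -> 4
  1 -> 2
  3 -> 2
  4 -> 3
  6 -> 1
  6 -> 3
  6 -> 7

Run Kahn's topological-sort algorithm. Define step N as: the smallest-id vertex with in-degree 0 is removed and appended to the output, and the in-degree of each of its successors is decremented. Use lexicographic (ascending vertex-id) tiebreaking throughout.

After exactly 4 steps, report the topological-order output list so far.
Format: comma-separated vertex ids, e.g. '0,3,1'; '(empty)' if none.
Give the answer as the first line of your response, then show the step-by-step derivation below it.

0,4,5,6

step 1: output 0; order=[0]; indeg=(0,1,2,2,0,0,0,1)
step 2: output 4; order=[0,4]; indeg=(0,1,2,1,0,0,0,1)
step 3: output 5; order=[0,4,5]; indeg=(0,1,2,1,0,0,0,1)
step 4: output 6; order=[0,4,5,6]; indeg=(0,0,2,0,0,0,0,0)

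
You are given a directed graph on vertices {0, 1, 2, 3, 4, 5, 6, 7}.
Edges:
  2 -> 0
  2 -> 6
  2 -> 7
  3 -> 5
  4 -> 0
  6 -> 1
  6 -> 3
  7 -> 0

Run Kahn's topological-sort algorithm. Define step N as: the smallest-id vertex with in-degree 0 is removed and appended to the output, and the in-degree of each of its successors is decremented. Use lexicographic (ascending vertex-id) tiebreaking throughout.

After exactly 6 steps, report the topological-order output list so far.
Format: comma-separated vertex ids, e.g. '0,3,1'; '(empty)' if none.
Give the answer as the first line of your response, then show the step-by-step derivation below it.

2,4,6,1,3,5

step 1: output 2; order=[2]; indeg=(2,1,0,1,0,1,0,0)
step 2: output 4; order=[2,4]; indeg=(1,1,0,1,0,1,0,0)
step 3: output 6; order=[2,4,6]; indeg=(1,0,0,0,0,1,0,0)
step 4: output 1; order=[2,4,6,1]; indeg=(1,0,0,0,0,1,0,0)
step 5: output 3; order=[2,4,6,1,3]; indeg=(1,0,0,0,0,0,0,0)
step 6: output 5; order=[2,4,6,1,3,5]; indeg=(1,0,0,0,0,0,0,0)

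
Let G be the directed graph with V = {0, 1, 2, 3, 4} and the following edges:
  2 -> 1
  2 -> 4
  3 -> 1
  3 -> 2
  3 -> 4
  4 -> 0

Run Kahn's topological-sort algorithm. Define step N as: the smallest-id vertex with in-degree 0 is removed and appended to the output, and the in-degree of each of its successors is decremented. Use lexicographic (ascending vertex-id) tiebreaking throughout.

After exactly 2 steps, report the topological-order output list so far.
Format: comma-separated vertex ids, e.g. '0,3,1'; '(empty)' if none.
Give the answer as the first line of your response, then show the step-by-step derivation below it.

3,2

step 1: output 3; order=[3]; indeg=(1,1,0,0,1)
step 2: output 2; order=[3,2]; indeg=(1,0,0,0,0)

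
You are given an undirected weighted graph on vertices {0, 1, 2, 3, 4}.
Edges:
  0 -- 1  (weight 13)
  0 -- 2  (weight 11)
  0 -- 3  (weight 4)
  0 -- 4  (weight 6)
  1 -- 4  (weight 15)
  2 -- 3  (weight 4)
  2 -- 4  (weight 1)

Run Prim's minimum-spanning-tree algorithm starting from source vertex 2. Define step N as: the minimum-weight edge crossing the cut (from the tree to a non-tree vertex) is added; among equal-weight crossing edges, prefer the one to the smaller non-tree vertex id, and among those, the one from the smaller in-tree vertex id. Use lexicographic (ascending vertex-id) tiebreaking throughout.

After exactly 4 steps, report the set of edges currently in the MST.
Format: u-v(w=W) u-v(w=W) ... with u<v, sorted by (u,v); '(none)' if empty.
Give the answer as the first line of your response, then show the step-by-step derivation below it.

0-1(w=13) 0-3(w=4) 2-3(w=4) 2-4(w=1)

step 1: add edge 2-4 (w=1); MST = {2-4(w=1)}
step 2: add edge 2-3 (w=4); MST = {2-3(w=4) 2-4(w=1)}
step 3: add edge 0-3 (w=4); MST = {0-3(w=4) 2-3(w=4) 2-4(w=1)}
step 4: add edge 0-1 (w=13); MST = {0-1(w=13) 0-3(w=4) 2-3(w=4) 2-4(w=1)}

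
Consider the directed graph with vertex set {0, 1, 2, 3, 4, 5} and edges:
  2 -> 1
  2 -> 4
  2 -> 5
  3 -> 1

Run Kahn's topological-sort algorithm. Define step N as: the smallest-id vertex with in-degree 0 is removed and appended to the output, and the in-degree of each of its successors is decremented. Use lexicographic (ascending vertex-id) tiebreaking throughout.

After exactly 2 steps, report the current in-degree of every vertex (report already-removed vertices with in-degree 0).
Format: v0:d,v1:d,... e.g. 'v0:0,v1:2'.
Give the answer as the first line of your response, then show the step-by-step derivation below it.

v0:0,v1:1,v2:0,v3:0,v4:0,v5:0

step 1: output 0; order=[0]; indeg=(0,2,0,0,1,1)
step 2: output 2; order=[0,2]; indeg=(0,1,0,0,0,0)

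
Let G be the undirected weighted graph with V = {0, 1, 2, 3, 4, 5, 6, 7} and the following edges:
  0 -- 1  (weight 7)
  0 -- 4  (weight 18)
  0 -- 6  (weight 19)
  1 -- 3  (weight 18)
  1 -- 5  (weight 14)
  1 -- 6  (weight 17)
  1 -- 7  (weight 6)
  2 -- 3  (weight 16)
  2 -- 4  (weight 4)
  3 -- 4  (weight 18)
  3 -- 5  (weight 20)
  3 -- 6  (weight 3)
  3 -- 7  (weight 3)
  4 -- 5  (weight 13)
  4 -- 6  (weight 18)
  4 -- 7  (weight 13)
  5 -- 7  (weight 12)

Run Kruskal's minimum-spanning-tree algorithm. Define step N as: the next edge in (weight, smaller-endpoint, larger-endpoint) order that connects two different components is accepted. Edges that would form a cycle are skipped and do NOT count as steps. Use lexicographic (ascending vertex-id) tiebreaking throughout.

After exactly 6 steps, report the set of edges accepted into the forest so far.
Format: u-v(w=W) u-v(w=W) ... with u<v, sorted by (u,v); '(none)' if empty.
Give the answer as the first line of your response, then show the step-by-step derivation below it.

0-1(w=7) 1-7(w=6) 2-4(w=4) 3-6(w=3) 3-7(w=3) 5-7(w=12)

step 1: add edge 3-6 (w=3); MST = {3-6(w=3)}
step 2: add edge 3-7 (w=3); MST = {3-6(w=3) 3-7(w=3)}
step 3: add edge 2-4 (w=4); MST = {2-4(w=4) 3-6(w=3) 3-7(w=3)}
step 4: add edge 1-7 (w=6); MST = {1-7(w=6) 2-4(w=4) 3-6(w=3) 3-7(w=3)}
step 5: add edge 0-1 (w=7); MST = {0-1(w=7) 1-7(w=6) 2-4(w=4) 3-6(w=3) 3-7(w=3)}
step 6: add edge 5-7 (w=12); MST = {0-1(w=7) 1-7(w=6) 2-4(w=4) 3-6(w=3) 3-7(w=3) 5-7(w=12)}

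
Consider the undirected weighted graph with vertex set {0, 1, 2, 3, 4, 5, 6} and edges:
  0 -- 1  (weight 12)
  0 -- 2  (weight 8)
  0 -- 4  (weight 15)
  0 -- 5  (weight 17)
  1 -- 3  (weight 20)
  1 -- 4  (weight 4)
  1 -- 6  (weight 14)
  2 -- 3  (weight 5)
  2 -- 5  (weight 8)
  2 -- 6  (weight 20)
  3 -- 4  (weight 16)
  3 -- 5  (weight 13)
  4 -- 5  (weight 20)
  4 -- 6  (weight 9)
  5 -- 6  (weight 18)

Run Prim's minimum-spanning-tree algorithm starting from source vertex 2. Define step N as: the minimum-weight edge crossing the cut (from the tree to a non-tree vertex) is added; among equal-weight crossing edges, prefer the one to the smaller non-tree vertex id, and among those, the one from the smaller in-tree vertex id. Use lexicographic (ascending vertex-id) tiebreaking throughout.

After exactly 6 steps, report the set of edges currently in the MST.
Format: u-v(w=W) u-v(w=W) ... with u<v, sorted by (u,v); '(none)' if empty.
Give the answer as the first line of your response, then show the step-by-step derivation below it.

0-1(w=12) 0-2(w=8) 1-4(w=4) 2-3(w=5) 2-5(w=8) 4-6(w=9)

step 1: add edge 2-3 (w=5); MST = {2-3(w=5)}
step 2: add edge 0-2 (w=8); MST = {0-2(w=8) 2-3(w=5)}
step 3: add edge 2-5 (w=8); MST = {0-2(w=8) 2-3(w=5) 2-5(w=8)}
step 4: add edge 0-1 (w=12); MST = {0-1(w=12) 0-2(w=8) 2-3(w=5) 2-5(w=8)}
step 5: add edge 1-4 (w=4); MST = {0-1(w=12) 0-2(w=8) 1-4(w=4) 2-3(w=5) 2-5(w=8)}
step 6: add edge 4-6 (w=9); MST = {0-1(w=12) 0-2(w=8) 1-4(w=4) 2-3(w=5) 2-5(w=8) 4-6(w=9)}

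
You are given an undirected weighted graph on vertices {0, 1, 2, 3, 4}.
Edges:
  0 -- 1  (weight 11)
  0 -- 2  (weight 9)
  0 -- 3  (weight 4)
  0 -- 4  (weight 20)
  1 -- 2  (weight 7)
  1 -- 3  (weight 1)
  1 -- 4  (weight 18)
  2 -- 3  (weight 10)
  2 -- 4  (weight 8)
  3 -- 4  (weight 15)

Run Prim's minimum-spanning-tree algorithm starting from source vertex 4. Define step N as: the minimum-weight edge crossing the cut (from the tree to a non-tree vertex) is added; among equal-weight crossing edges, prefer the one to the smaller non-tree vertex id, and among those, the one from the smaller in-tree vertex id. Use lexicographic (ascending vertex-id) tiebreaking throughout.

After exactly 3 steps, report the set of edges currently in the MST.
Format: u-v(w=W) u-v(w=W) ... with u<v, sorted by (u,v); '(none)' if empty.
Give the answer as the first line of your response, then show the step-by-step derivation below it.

1-2(w=7) 1-3(w=1) 2-4(w=8)

step 1: add edge 2-4 (w=8); MST = {2-4(w=8)}
step 2: add edge 1-2 (w=7); MST = {1-2(w=7) 2-4(w=8)}
step 3: add edge 1-3 (w=1); MST = {1-2(w=7) 1-3(w=1) 2-4(w=8)}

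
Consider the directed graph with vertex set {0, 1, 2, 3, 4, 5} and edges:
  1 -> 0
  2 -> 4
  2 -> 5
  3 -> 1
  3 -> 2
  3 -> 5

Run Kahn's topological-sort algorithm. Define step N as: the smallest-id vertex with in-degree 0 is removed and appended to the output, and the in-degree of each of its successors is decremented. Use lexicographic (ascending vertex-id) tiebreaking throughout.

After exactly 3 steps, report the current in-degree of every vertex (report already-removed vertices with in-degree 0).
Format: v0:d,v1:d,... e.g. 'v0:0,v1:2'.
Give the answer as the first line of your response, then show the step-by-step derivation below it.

v0:0,v1:0,v2:0,v3:0,v4:1,v5:1

step 1: output 3; order=[3]; indeg=(1,0,0,0,1,1)
step 2: output 1; order=[3,1]; indeg=(0,0,0,0,1,1)
step 3: output 0; order=[3,1,0]; indeg=(0,0,0,0,1,1)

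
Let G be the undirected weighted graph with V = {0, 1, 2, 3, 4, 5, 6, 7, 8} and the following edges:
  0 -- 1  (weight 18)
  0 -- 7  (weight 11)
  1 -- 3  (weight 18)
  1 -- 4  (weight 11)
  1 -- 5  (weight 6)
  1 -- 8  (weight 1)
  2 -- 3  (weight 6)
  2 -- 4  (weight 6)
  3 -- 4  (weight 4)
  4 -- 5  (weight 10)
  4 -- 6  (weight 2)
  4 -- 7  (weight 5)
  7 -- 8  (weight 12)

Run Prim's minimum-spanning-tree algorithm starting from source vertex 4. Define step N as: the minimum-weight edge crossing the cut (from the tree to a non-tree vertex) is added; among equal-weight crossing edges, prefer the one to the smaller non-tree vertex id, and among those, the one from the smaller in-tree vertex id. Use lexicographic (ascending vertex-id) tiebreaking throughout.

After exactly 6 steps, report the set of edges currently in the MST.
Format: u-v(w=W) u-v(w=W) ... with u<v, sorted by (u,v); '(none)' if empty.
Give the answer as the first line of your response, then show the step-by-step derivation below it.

1-5(w=6) 2-3(w=6) 3-4(w=4) 4-5(w=10) 4-6(w=2) 4-7(w=5)

step 1: add edge 4-6 (w=2); MST = {4-6(w=2)}
step 2: add edge 3-4 (w=4); MST = {3-4(w=4) 4-6(w=2)}
step 3: add edge 4-7 (w=5); MST = {3-4(w=4) 4-6(w=2) 4-7(w=5)}
step 4: add edge 2-3 (w=6); MST = {2-3(w=6) 3-4(w=4) 4-6(w=2) 4-7(w=5)}
step 5: add edge 4-5 (w=10); MST = {2-3(w=6) 3-4(w=4) 4-5(w=10) 4-6(w=2) 4-7(w=5)}
step 6: add edge 1-5 (w=6); MST = {1-5(w=6) 2-3(w=6) 3-4(w=4) 4-5(w=10) 4-6(w=2) 4-7(w=5)}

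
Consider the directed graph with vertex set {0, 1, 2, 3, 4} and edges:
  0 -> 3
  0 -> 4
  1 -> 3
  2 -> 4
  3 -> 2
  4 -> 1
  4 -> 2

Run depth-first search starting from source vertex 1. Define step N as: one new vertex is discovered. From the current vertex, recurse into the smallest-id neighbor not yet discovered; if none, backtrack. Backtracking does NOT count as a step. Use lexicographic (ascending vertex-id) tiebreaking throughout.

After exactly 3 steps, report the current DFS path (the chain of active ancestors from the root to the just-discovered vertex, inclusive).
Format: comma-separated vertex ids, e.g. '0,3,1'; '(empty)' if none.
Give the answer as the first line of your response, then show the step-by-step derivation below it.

1,3,2

step 1: discover 1; path=1; order=1
step 2: discover 3; path=1>3; order=1,3
step 3: discover 2; path=1>3>2; order=1,3,2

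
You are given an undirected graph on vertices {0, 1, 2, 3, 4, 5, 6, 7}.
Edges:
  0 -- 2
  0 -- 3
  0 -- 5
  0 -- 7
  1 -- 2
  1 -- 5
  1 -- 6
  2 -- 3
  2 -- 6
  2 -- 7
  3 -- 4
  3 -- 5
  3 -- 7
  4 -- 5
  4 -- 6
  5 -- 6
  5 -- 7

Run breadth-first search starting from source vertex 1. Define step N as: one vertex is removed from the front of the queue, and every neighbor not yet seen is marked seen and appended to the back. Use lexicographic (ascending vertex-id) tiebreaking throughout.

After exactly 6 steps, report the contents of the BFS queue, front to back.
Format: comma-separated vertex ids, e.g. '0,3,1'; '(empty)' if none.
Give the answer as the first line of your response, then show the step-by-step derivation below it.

7,4

step 1: dequeue 1; queue=[2,5,6]; order=1
step 2: dequeue 2; queue=[5,6,0,3,7]; order=1,2
step 3: dequeue 5; queue=[6,0,3,7,4]; order=1,2,5
step 4: dequeue 6; queue=[0,3,7,4]; order=1,2,5,6
step 5: dequeue 0; queue=[3,7,4]; order=1,2,5,6,0
step 6: dequeue 3; queue=[7,4]; order=1,2,5,6,0,3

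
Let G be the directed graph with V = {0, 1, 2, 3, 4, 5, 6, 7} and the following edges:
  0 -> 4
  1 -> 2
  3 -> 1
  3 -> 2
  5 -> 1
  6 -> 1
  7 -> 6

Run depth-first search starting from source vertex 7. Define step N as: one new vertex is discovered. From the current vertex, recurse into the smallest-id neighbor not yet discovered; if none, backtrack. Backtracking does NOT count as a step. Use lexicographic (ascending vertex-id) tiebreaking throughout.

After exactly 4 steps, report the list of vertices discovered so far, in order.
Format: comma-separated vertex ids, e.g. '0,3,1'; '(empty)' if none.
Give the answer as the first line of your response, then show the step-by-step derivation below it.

7,6,1,2

step 1: discover 7; path=7; order=7
step 2: discover 6; path=7>6; order=7,6
step 3: discover 1; path=7>6>1; order=7,6,1
step 4: discover 2; path=7>6>1>2; order=7,6,1,2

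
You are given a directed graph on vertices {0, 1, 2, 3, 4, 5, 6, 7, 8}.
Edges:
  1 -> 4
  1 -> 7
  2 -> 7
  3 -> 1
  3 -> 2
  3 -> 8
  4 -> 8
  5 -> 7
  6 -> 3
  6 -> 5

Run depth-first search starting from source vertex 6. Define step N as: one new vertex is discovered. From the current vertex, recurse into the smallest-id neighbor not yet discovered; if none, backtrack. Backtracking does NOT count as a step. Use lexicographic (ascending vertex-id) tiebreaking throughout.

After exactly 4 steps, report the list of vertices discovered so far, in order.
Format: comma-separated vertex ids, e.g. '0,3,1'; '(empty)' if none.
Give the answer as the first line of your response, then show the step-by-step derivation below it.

6,3,1,4

step 1: discover 6; path=6; order=6
step 2: discover 3; path=6>3; order=6,3
step 3: discover 1; path=6>3>1; order=6,3,1
step 4: discover 4; path=6>3>1>4; order=6,3,1,4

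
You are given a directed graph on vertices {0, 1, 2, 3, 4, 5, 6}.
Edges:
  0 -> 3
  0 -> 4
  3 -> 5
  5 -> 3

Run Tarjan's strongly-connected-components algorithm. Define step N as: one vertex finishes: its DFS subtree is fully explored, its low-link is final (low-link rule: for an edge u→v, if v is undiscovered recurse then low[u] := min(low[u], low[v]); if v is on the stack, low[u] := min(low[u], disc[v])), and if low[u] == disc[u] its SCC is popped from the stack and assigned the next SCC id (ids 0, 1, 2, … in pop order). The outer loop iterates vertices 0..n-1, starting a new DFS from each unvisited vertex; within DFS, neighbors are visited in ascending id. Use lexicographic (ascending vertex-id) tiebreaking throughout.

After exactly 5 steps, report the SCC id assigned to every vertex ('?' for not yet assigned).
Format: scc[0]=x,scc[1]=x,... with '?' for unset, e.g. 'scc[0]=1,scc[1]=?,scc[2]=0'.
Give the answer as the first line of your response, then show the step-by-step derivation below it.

scc[0]=2,scc[1]=3,scc[2]=?,scc[3]=0,scc[4]=1,scc[5]=0,scc[6]=?

step 1: low=(low[0]=0,low[1]=?,low[2]=?,low[3]=1,low[4]=?,low[5]=1,low[6]=?); scc=(scc[0]=?,scc[1]=?,scc[2]=?,scc[3]=?,scc[4]=?,scc[5]=?,scc[6]=?)
step 2: low=(low[0]=0,low[1]=?,low[2]=?,low[3]=1,low[4]=?,low[5]=1,low[6]=?); scc=(scc[0]=?,scc[1]=?,scc[2]=?,scc[3]=0,scc[4]=?,scc[5]=0,scc[6]=?)
step 3: low=(low[0]=0,low[1]=?,low[2]=?,low[3]=1,low[4]=3,low[5]=1,low[6]=?); scc=(scc[0]=?,scc[1]=?,scc[2]=?,scc[3]=0,scc[4]=1,scc[5]=0,scc[6]=?)
step 4: low=(low[0]=0,low[1]=?,low[2]=?,low[3]=1,low[4]=3,low[5]=1,low[6]=?); scc=(scc[0]=2,scc[1]=?,scc[2]=?,scc[3]=0,scc[4]=1,scc[5]=0,scc[6]=?)
step 5: low=(low[0]=0,low[1]=4,low[2]=?,low[3]=1,low[4]=3,low[5]=1,low[6]=?); scc=(scc[0]=2,scc[1]=3,scc[2]=?,scc[3]=0,scc[4]=1,scc[5]=0,scc[6]=?)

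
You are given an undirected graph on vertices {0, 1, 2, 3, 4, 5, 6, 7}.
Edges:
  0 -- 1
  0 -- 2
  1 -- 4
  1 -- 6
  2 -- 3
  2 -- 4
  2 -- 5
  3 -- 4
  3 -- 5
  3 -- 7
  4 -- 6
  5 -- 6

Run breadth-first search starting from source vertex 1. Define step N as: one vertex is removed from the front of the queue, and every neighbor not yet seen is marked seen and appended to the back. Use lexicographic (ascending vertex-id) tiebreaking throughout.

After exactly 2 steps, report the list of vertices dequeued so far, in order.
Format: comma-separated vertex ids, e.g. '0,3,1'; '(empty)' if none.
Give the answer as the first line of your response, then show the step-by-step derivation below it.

1,0

step 1: dequeue 1; queue=[0,4,6]; order=1
step 2: dequeue 0; queue=[4,6,2]; order=1,0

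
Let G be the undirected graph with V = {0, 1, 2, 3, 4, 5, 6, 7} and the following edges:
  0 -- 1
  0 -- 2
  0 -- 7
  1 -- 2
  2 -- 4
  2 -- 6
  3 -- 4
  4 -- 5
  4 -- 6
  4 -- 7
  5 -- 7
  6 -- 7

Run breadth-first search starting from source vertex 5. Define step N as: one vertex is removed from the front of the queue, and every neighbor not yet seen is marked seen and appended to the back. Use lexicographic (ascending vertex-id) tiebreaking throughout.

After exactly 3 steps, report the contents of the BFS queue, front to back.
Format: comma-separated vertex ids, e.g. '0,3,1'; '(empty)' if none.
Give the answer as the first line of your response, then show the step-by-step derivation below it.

2,3,6,0

step 1: dequeue 5; queue=[4,7]; order=5
step 2: dequeue 4; queue=[7,2,3,6]; order=5,4
step 3: dequeue 7; queue=[2,3,6,0]; order=5,4,7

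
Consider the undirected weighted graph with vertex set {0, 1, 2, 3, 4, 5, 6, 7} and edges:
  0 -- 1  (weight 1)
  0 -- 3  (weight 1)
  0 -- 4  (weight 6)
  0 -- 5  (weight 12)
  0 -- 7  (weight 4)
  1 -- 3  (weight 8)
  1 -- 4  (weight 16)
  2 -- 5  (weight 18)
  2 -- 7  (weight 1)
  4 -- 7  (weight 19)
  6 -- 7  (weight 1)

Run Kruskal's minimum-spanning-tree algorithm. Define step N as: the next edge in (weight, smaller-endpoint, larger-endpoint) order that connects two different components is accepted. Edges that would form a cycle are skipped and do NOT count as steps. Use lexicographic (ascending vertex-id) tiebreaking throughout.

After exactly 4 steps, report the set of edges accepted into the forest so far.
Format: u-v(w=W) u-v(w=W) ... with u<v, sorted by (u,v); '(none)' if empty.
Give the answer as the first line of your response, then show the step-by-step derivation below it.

0-1(w=1) 0-3(w=1) 2-7(w=1) 6-7(w=1)

step 1: add edge 0-1 (w=1); MST = {0-1(w=1)}
step 2: add edge 0-3 (w=1); MST = {0-1(w=1) 0-3(w=1)}
step 3: add edge 2-7 (w=1); MST = {0-1(w=1) 0-3(w=1) 2-7(w=1)}
step 4: add edge 6-7 (w=1); MST = {0-1(w=1) 0-3(w=1) 2-7(w=1) 6-7(w=1)}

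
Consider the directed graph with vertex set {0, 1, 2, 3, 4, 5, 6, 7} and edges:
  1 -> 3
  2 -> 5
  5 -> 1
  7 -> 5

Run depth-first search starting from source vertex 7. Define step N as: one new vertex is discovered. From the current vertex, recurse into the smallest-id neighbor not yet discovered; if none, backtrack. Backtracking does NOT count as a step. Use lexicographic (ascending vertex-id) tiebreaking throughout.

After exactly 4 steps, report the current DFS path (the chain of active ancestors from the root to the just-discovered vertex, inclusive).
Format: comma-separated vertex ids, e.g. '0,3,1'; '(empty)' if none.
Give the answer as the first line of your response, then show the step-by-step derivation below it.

7,5,1,3

step 1: discover 7; path=7; order=7
step 2: discover 5; path=7>5; order=7,5
step 3: discover 1; path=7>5>1; order=7,5,1
step 4: discover 3; path=7>5>1>3; order=7,5,1,3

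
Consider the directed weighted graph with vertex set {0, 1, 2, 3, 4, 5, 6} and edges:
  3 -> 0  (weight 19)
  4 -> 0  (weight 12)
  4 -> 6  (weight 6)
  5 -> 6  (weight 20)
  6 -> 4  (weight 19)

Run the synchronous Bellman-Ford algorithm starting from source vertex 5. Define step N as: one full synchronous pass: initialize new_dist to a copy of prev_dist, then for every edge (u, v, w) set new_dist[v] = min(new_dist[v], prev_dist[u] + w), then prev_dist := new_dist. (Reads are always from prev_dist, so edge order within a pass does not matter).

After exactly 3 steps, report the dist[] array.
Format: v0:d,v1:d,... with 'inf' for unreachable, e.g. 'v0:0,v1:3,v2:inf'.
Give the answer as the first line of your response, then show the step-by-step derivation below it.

v0:51,v1:inf,v2:inf,v3:inf,v4:39,v5:0,v6:20

step 1: dist = v0:inf,v1:inf,v2:inf,v3:inf,v4:inf,v5:0,v6:20
step 2: dist = v0:inf,v1:inf,v2:inf,v3:inf,v4:39,v5:0,v6:20
step 3: dist = v0:51,v1:inf,v2:inf,v3:inf,v4:39,v5:0,v6:20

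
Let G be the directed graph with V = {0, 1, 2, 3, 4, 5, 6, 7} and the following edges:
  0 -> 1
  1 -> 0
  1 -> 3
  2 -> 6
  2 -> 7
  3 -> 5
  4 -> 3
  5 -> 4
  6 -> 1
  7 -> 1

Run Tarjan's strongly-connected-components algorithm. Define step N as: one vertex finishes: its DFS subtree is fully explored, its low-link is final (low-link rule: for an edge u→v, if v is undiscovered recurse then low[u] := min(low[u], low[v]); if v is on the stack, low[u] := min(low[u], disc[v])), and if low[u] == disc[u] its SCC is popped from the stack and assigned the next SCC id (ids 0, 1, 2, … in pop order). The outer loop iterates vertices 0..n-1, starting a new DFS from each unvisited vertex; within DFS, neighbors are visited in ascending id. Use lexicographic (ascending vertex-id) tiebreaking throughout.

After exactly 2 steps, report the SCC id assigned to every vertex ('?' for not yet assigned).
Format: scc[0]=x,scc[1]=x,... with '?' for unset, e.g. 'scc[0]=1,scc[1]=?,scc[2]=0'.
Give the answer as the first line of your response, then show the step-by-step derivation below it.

scc[0]=?,scc[1]=?,scc[2]=?,scc[3]=?,scc[4]=?,scc[5]=?,scc[6]=?,scc[7]=?

step 1: low=(low[0]=0,low[1]=0,low[2]=?,low[3]=2,low[4]=2,low[5]=3,low[6]=?,low[7]=?); scc=(scc[0]=?,scc[1]=?,scc[2]=?,scc[3]=?,scc[4]=?,scc[5]=?,scc[6]=?,scc[7]=?)
step 2: low=(low[0]=0,low[1]=0,low[2]=?,low[3]=2,low[4]=2,low[5]=2,low[6]=?,low[7]=?); scc=(scc[0]=?,scc[1]=?,scc[2]=?,scc[3]=?,scc[4]=?,scc[5]=?,scc[6]=?,scc[7]=?)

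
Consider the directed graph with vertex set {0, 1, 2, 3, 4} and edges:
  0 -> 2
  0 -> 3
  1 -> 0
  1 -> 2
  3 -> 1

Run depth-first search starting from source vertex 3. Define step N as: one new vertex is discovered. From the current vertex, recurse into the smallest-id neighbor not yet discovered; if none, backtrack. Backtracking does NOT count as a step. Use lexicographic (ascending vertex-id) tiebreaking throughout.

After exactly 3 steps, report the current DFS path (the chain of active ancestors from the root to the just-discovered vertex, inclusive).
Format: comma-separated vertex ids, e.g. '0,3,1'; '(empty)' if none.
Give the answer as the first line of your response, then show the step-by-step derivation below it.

3,1,0

step 1: discover 3; path=3; order=3
step 2: discover 1; path=3>1; order=3,1
step 3: discover 0; path=3>1>0; order=3,1,0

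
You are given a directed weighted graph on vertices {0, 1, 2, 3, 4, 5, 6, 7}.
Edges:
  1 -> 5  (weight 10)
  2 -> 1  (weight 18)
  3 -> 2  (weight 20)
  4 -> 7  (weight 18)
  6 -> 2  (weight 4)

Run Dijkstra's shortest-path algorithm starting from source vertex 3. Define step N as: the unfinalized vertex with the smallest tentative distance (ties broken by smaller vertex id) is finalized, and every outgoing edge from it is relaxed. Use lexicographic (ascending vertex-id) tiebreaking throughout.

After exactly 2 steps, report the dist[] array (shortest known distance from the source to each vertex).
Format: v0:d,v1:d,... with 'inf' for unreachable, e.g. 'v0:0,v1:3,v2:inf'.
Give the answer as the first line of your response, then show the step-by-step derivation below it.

v0:inf,v1:38,v2:20,v3:0,v4:inf,v5:inf,v6:inf,v7:inf

step 1: dist = v0:inf,v1:inf,v2:20,v3:0,v4:inf,v5:inf,v6:inf,v7:inf
step 2: dist = v0:inf,v1:38,v2:20,v3:0,v4:inf,v5:inf,v6:inf,v7:inf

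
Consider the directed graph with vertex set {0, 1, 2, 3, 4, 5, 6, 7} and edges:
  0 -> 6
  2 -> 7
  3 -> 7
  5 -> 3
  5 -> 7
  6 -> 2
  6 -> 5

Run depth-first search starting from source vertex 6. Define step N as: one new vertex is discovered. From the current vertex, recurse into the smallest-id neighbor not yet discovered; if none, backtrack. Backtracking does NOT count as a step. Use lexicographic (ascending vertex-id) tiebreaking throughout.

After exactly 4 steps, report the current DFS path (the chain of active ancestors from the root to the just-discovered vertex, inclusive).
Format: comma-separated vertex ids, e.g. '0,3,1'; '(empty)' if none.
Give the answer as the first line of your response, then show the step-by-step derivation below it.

6,5

step 1: discover 6; path=6; order=6
step 2: discover 2; path=6>2; order=6,2
step 3: discover 7; path=6>2>7; order=6,2,7
step 4: discover 5; path=6>5; order=6,2,7,5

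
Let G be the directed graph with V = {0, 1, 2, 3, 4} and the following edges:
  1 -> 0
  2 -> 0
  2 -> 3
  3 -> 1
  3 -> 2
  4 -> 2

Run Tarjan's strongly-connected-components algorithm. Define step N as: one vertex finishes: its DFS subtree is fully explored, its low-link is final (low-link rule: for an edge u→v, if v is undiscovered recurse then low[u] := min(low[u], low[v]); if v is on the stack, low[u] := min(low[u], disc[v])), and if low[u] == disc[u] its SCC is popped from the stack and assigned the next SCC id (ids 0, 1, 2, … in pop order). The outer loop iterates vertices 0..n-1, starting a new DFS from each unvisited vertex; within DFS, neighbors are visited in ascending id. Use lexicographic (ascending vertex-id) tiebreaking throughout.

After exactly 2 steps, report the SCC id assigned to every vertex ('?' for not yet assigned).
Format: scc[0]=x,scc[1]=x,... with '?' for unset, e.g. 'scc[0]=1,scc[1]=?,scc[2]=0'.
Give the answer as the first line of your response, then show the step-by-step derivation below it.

scc[0]=0,scc[1]=1,scc[2]=?,scc[3]=?,scc[4]=?

step 1: low=(low[0]=0,low[1]=?,low[2]=?,low[3]=?,low[4]=?); scc=(scc[0]=0,scc[1]=?,scc[2]=?,scc[3]=?,scc[4]=?)
step 2: low=(low[0]=0,low[1]=1,low[2]=?,low[3]=?,low[4]=?); scc=(scc[0]=0,scc[1]=1,scc[2]=?,scc[3]=?,scc[4]=?)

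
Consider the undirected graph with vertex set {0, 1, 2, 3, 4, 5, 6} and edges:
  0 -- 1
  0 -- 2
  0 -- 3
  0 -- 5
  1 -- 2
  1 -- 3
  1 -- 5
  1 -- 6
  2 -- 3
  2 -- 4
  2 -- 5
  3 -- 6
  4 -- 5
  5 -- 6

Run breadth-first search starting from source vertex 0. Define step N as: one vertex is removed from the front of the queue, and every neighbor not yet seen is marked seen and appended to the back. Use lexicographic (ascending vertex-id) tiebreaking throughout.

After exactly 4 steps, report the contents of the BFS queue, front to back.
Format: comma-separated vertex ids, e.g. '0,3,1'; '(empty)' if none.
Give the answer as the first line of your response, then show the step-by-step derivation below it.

5,6,4

step 1: dequeue 0; queue=[1,2,3,5]; order=0
step 2: dequeue 1; queue=[2,3,5,6]; order=0,1
step 3: dequeue 2; queue=[3,5,6,4]; order=0,1,2
step 4: dequeue 3; queue=[5,6,4]; order=0,1,2,3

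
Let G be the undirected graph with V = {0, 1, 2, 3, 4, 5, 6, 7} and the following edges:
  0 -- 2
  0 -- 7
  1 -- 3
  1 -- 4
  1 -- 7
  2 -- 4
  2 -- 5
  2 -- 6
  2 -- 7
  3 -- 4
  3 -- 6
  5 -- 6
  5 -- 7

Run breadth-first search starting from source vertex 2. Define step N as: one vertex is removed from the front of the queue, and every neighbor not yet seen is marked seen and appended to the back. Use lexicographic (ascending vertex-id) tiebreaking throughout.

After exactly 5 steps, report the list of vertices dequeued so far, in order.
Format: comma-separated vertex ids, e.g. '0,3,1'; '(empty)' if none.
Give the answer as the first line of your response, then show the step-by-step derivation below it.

2,0,4,5,6

step 1: dequeue 2; queue=[0,4,5,6,7]; order=2
step 2: dequeue 0; queue=[4,5,6,7]; order=2,0
step 3: dequeue 4; queue=[5,6,7,1,3]; order=2,0,4
step 4: dequeue 5; queue=[6,7,1,3]; order=2,0,4,5
step 5: dequeue 6; queue=[7,1,3]; order=2,0,4,5,6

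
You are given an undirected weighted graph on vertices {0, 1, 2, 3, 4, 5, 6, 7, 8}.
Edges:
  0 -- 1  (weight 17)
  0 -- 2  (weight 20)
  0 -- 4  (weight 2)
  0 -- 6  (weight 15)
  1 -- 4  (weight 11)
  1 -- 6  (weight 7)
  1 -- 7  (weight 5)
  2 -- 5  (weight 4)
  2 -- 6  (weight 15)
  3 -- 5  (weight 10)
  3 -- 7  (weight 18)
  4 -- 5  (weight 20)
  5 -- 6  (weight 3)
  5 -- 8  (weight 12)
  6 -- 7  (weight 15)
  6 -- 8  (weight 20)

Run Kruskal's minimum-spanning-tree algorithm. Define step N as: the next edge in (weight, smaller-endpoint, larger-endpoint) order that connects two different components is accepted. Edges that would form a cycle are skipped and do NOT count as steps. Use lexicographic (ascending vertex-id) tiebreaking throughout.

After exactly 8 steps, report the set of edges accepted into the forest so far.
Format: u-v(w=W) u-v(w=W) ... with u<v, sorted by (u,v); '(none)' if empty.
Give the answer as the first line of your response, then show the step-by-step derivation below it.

0-4(w=2) 1-4(w=11) 1-6(w=7) 1-7(w=5) 2-5(w=4) 3-5(w=10) 5-6(w=3) 5-8(w=12)

step 1: add edge 0-4 (w=2); MST = {0-4(w=2)}
step 2: add edge 5-6 (w=3); MST = {0-4(w=2) 5-6(w=3)}
step 3: add edge 2-5 (w=4); MST = {0-4(w=2) 2-5(w=4) 5-6(w=3)}
step 4: add edge 1-7 (w=5); MST = {0-4(w=2) 1-7(w=5) 2-5(w=4) 5-6(w=3)}
step 5: add edge 1-6 (w=7); MST = {0-4(w=2) 1-6(w=7) 1-7(w=5) 2-5(w=4) 5-6(w=3)}
step 6: add edge 3-5 (w=10); MST = {0-4(w=2) 1-6(w=7) 1-7(w=5) 2-5(w=4) 3-5(w=10) 5-6(w=3)}
step 7: add edge 1-4 (w=11); MST = {0-4(w=2) 1-4(w=11) 1-6(w=7) 1-7(w=5) 2-5(w=4) 3-5(w=10) 5-6(w=3)}
step 8: add edge 5-8 (w=12); MST = {0-4(w=2) 1-4(w=11) 1-6(w=7) 1-7(w=5) 2-5(w=4) 3-5(w=10) 5-6(w=3) 5-8(w=12)}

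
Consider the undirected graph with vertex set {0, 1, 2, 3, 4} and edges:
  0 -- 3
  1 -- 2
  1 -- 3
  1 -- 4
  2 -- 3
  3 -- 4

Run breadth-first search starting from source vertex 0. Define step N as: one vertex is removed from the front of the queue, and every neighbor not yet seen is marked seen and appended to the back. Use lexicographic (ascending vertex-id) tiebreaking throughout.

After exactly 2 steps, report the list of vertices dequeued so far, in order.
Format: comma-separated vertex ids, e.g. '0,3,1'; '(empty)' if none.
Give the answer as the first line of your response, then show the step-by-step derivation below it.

0,3

step 1: dequeue 0; queue=[3]; order=0
step 2: dequeue 3; queue=[1,2,4]; order=0,3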